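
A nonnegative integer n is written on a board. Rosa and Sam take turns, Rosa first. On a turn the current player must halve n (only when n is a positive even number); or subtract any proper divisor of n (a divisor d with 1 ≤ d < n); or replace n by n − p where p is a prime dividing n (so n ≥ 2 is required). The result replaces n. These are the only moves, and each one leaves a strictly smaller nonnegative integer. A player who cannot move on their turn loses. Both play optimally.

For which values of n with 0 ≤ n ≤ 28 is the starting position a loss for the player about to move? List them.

Compute win/loss labels from the base case upward. A position with no move is L. Any other position is W if it can reach an L in one move, else L.
n=0: no move → L
n=1: no move → L
n=2: reaches L-position 0 → W
n=3: reaches L-position 0 → W
n=4: only reaches 2(W), 3(W), all W → L
n=5: reaches L-position 0 → W
n=6: reaches L-position 4 → W
n=7: reaches L-position 0 → W
n=8: reaches L-position 4 → W
n=9: only reaches 6(W), 8(W), all W → L
n=10: reaches L-position 9 → W
n=11: reaches L-position 0 → W
n=12: reaches L-position 9 → W
n=13: reaches L-position 0 → W
n=14: only reaches 7(W), 12(W), 13(W), all W → L
n=15: reaches L-position 14 → W
n=16: reaches L-position 14 → W
n=17: reaches L-position 0 → W
n=18: reaches L-position 9 → W
n=19: reaches L-position 0 → W
n=20: only reaches 10(W), 15(W), 16(W), 18(W), 19(W), all W → L
n=21: reaches L-position 14 → W
n=22: reaches L-position 20 → W
n=23: reaches L-position 0 → W
n=24: reaches L-position 20 → W
n=25: reaches L-position 20 → W
n=26: only reaches 13(W), 24(W), 25(W), all W → L
n=27: reaches L-position 26 → W
n=28: reaches L-position 14 → W
The losing starting values of n are exactly the entries labelled L in this table (7 of them).

0, 1, 4, 9, 14, 20, 26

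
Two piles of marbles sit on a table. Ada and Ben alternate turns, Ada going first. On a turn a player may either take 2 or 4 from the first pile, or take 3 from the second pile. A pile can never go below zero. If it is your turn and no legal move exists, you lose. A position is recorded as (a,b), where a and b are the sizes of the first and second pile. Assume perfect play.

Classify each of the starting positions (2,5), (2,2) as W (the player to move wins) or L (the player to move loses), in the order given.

(2,5): L, (2,2): W

Compute win/loss labels from the base case upward. A position with no move is L. Any other position is W if it can reach an L in one move, else L.
No move ever increases a pile, so every position that can arise here has a ≤ 2 and b ≤ 5; it is enough to label the cells with 0 ≤ a ≤ 2 and 0 ≤ b ≤ 5.
Every move lowers a or b (never raises either), so fill the grid row by row in increasing a, and left to right within a row: each cell's successors are then already labelled.
      b=0  b=1  b=2  b=3  b=4  b=5
a=0:    L    L    L    W    W    W
a=1:    L    L    L    W    W    W
a=2:    W    W    W    L    L    L
Cells with no legal move (terminal, hence L): (0,0), (0,1), (0,2), (1,0), (1,1), (1,2).
The remaining L cells, each justified by listing all of its moves:
(2,3): →(0,3)(W), (2,0)(W) — all W, so L
(2,4): →(0,4)(W), (2,1)(W) — all W, so L
(2,5): →(0,5)(W), (2,2)(W) — all W, so L
Every other cell has at least one move into one of the L cells above, so it is W.
(2,5): one of the L cells justified above, so L
(2,2): the move to (0,2) reaches an L cell, so W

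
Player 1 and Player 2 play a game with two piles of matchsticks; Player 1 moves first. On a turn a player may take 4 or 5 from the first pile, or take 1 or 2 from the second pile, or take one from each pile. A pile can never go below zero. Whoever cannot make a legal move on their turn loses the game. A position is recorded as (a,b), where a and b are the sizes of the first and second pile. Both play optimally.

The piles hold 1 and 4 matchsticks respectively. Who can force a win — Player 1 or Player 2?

Positions with no move are L. A position that does have a move is losing for the player to move precisely when every available move leads to a winning position for the opponent. Fill in the labels:
No move ever increases a pile, so every position that can arise here has a ≤ 1 and b ≤ 4; it is enough to label the cells with 0 ≤ a ≤ 1 and 0 ≤ b ≤ 4.
Every move lowers a or b (never raises either), so fill the grid row by row in increasing a, and left to right within a row: each cell's successors are then already labelled.
      b=0  b=1  b=2  b=3  b=4
a=0:    L    W    W    L    W
a=1:    L    W    W    L    W
Cells with no legal move (terminal, hence L): (0,0), (1,0).
The remaining L cells, each justified by listing all of its moves:
(0,3): only reaches (0,2)(W), (0,1)(W), all W → L
(1,3): only reaches (1,2)(W), (1,1)(W), (0,2)(W), all W → L
Every other cell has at least one move into one of the L cells above, so it is W.
From (1,4) Player 1 can move to (1,3), reaching an L position.

Player 1 wins.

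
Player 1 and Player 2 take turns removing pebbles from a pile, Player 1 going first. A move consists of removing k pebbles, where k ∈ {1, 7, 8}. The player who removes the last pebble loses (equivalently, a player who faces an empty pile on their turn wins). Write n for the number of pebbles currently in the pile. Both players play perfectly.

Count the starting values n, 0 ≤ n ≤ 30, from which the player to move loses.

Use the standard recursion: the mover wins at a terminal position; elsewhere, the mover wins exactly when some move hands the opponent an L position.
n=0: no move; the opponent has just taken the last pebble and therefore loses → W
n=1: →0(W) only, which is W, so L
n=2: →1(L), so W
n=3: →2(W) only, which is W, so L
n=4: →3(L), so W
n=5: →4(W) only, which is W, so L
n=6: →5(L), so W
n=7: →6(W), 0(W) — all W, so L
n=8: →7(L), so W
n=9: →1(L), so W
n=10: →3(L), so W
n=11: →3(L), so W
n=12: →5(L), so W
n=13: →5(L), so W
n=14: →7(L), so W
n=15: →7(L), so W
n=16: →15(W), 9(W), 8(W) — all W, so L
n=17: →16(L), so W
n=18: →17(W), 11(W), 10(W) — all W, so L
n=19: →18(L), so W
n=20: →19(W), 13(W), 12(W) — all W, so L
n=21: →20(L), so W
n=22: →21(W), 15(W), 14(W) — all W, so L
n=23: →22(L), so W
n=24: →16(L), so W
n=25: →18(L), so W
n=26: →18(L), so W
n=27: →20(L), so W
n=28: →20(L), so W
n=29: →22(L), so W
n=30: →22(L), so W
L entries with 0 ≤ n ≤ 30: n = 1, 3, 5, 7, 16, 18, 20, 22; that makes 8.

8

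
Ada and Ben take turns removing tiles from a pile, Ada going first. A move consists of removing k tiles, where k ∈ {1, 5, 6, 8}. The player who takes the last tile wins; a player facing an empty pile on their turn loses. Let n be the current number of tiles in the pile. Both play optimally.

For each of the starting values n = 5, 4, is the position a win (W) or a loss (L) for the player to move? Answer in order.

Compute win/loss labels from the base case upward. A position with no move is L. Any other position is W if it can reach an L in one move, else L.
n=0: no move → L
n=1: →0(L), so W
n=2: →1(W) only, which is W, so L
n=3: →2(L), so W
n=4: →3(W) only, which is W, so L
n=5: →4(L), so W

5: W, 4: L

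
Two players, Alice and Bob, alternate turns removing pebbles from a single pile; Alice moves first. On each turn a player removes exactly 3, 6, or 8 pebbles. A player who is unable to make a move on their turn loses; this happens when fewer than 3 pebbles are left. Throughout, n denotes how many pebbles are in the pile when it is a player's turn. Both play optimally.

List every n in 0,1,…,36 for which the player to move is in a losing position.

0, 1, 2, 11, 12, 13, 22, 23, 24, 33, 34, 35

Classify positions by backward induction: terminal positions (no move available) are L. From any other position, the mover wins iff some move reaches an L.
n=0: no move → L
n=1: no move → L
n=2: no move → L
n=3: W (go to 0, an L position)
n=4: W (go to 1, an L position)
n=5: W (go to 2, an L position)
n=6: W (go to 0, an L position)
n=7: W (go to 1, an L position)
n=8: W (go to 2, an L position)
n=9: W (go to 1, an L position)
n=10: W (go to 2, an L position)
n=11: L (options 8(W), 5(W), 3(W) are all W)
n=12: L (options 9(W), 6(W), 4(W) are all W)
n=13: L (options 10(W), 7(W), 5(W) are all W)
n=14: W (go to 11, an L position)
n=15: W (go to 12, an L position)
n=16: W (go to 13, an L position)
n=17: W (go to 11, an L position)
n=18: W (go to 12, an L position)
n=19: W (go to 13, an L position)
n=20: W (go to 12, an L position)
n=21: W (go to 13, an L position)
n=22: L (options 19(W), 16(W), 14(W) are all W)
n=23: L (options 20(W), 17(W), 15(W) are all W)
n=24: L (options 21(W), 18(W), 16(W) are all W)
n=25: W (go to 22, an L position)
n=26: W (go to 23, an L position)
n=27: W (go to 24, an L position)
n=28: W (go to 22, an L position)
n=29: W (go to 23, an L position)
n=30: W (go to 24, an L position)
n=31: W (go to 23, an L position)
n=32: W (go to 24, an L position)
n=33: L (options 30(W), 27(W), 25(W) are all W)
n=34: L (options 31(W), 28(W), 26(W) are all W)
n=35: L (options 32(W), 29(W), 27(W) are all W)
n=36: W (go to 33, an L position)
The losing starting values of n are exactly the entries labelled L in this table (12 of them).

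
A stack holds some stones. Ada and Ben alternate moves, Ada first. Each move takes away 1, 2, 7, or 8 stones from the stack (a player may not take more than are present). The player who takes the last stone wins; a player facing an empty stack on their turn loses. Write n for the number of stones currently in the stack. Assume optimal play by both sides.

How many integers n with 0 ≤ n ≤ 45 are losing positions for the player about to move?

16

Build the W/L table. Terminal = L. A non-terminal position is W if it has a move to some L; otherwise it is L.
n=0: no move → L
n=1: →0(L), so W
n=2: →0(L), so W
n=3: →2(W), 1(W) — all W, so L
n=4: →3(L), so W
n=5: →3(L), so W
n=6: →5(W), 4(W) — all W, so L
n=7: →6(L), so W
n=8: →6(L), so W
n=9: →8(W), 7(W), 2(W), 1(W) — all W, so L
n=10: →9(L), so W
n=11: →9(L), so W
n=12: →11(W), 10(W), 5(W), 4(W) — all W, so L
n=13: →12(L), so W
n=14: →12(L), so W
n=15: →14(W), 13(W), 8(W), 7(W) — all W, so L
n=16: →15(L), so W
n=17: →15(L), so W
n=18: →17(W), 16(W), 11(W), 10(W) — all W, so L
n=19: →18(L), so W
n=20: →18(L), so W
n=21: →20(W), 19(W), 14(W), 13(W) — all W, so L
n=22: →21(L), so W
n=23: →21(L), so W
n=24: →23(W), 22(W), 17(W), 16(W) — all W, so L
n=25: →24(L), so W
n=26: →24(L), so W
n=27: →26(W), 25(W), 20(W), 19(W) — all W, so L
n=28: →27(L), so W
n=29: →27(L), so W
n=30: →29(W), 28(W), 23(W), 22(W) — all W, so L
n=31: →30(L), so W
n=32: →30(L), so W
n=33: →32(W), 31(W), 26(W), 25(W) — all W, so L
n=34: →33(L), so W
n=35: →33(L), so W
n=36: →35(W), 34(W), 29(W), 28(W) — all W, so L
n=37: →36(L), so W
n=38: →36(L), so W
n=39: →38(W), 37(W), 32(W), 31(W) — all W, so L
n=40: →39(L), so W
n=41: →39(L), so W
n=42: →41(W), 40(W), 35(W), 34(W) — all W, so L
n=43: →42(L), so W
n=44: →42(L), so W
n=45: →44(W), 43(W), 38(W), 37(W) — all W, so L
L entries with 0 ≤ n ≤ 45: n = 0, 3, 6, 9, 12, 15, 18, 21, 24, 27, 30, 33, 36, 39, 42, 45; that makes 16.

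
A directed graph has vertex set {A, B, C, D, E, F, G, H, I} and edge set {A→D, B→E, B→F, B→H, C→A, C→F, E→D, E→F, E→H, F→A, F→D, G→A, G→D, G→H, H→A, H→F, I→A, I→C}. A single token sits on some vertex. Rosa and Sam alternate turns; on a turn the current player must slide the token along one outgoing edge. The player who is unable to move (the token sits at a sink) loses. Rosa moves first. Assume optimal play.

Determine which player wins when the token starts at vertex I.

Rosa wins.

Label each position W (a win for the player to move) or L (a loss). A position with no legal move is L; any other position is W exactly when some move reaches an L, and L when every move reaches a W.
Every edge goes from a vertex to one that appears earlier in the order D, A, F, H, E, B, C, I, G, so processing vertices in that order labels each vertex after all of its successors.
D: no outgoing edge → L
A: W (go to D, an L position)
F: W (go to D, an L position)
H: L (options F(W), A(W) are all W)
E: W (go to H, an L position)
B: W (go to H, an L position)
C: L (options F(W), A(W) are all W)
I: W (go to C, an L position)
G: W (go to H, an L position)
The starting position I is W: Rosa should move to C, handing over an L position.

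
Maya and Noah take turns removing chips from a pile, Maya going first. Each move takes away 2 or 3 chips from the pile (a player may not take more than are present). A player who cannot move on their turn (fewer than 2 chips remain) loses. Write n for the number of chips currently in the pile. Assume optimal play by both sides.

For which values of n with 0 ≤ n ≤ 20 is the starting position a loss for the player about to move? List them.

0, 1, 5, 6, 10, 11, 15, 16, 20

Positions with no move are L. A position that does have a move is losing for the player to move precisely when every available move leads to a winning position for the opponent. Fill in the labels:
n=0: no move → L
n=1: no move → L
n=2: W (go to 0, an L position)
n=3: W (go to 1, an L position)
n=4: W (go to 1, an L position)
n=5: L (options 3(W), 2(W) are all W)
n=6: L (options 4(W), 3(W) are all W)
n=7: W (go to 5, an L position)
n=8: W (go to 6, an L position)
n=9: W (go to 6, an L position)
n=10: L (options 8(W), 7(W) are all W)
n=11: L (options 9(W), 8(W) are all W)
n=12: W (go to 10, an L position)
n=13: W (go to 11, an L position)
n=14: W (go to 11, an L position)
n=15: L (options 13(W), 12(W) are all W)
n=16: L (options 14(W), 13(W) are all W)
n=17: W (go to 15, an L position)
n=18: W (go to 16, an L position)
n=19: W (go to 16, an L position)
n=20: L (options 18(W), 17(W) are all W)
Reading off the rows marked L gives the requested list; there are 9 such values of n.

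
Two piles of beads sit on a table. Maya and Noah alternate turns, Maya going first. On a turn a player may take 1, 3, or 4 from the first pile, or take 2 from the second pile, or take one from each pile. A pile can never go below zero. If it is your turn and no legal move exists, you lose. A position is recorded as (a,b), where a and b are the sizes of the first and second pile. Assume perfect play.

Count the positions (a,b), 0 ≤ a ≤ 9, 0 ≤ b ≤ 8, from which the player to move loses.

28

Use the standard recursion: the mover loses at a terminal position; elsewhere, the mover wins exactly when some move hands the opponent an L position.
Every move lowers a or b (never raises either), so fill the grid row by row in increasing a, and left to right within a row: each cell's successors are then already labelled.
      b=0  b=1  b=2  b=3  b=4  b=5  b=6  b=7  b=8
a=0:    L    L    W    W    L    L    W    W    L
a=1:    W    W    W    L    W    W    W    L    W
a=2:    L    L    W    W    W    L    L    W    W
a=3:    W    W    W    L    W    W    W    W    W
a=4:    W    W    L    W    W    W    L    W    W
a=5:    W    W    W    W    L    W    W    W    L
a=6:    W    W    L    W    W    W    W    L    W
a=7:    L    L    W    W    L    L    W    W    W
a=8:    W    W    W    L    W    W    W    L    W
a=9:    L    L    W    W    W    L    L    W    W
Cells with no legal move (terminal, hence L): (0,0), (0,1).
The remaining L cells, each justified by listing all of its moves:
(0,4): the only move is to (0,2)(W), a W ⇒ L
(0,5): the only move is to (0,3)(W), a W ⇒ L
(0,8): the only move is to (0,6)(W), a W ⇒ L
(1,3): moves to (0,3)(W), (1,1)(W), (0,2)(W); every one is W ⇒ L
(1,7): moves to (0,7)(W), (1,5)(W), (0,6)(W); every one is W ⇒ L
(2,0): the only move is to (1,0)(W), a W ⇒ L
(2,1): moves to (1,1)(W), (1,0)(W); every one is W ⇒ L
(2,5): moves to (1,5)(W), (2,3)(W), (1,4)(W); every one is W ⇒ L
(2,6): moves to (1,6)(W), (2,4)(W), (1,5)(W); every one is W ⇒ L
(3,3): moves to (2,3)(W), (0,3)(W), (3,1)(W), (2,2)(W); every one is W ⇒ L
(4,2): moves to (3,2)(W), (1,2)(W), (0,2)(W), (4,0)(W), (3,1)(W); every one is W ⇒ L
(4,6): moves to (3,6)(W), (1,6)(W), (0,6)(W), (4,4)(W), (3,5)(W); every one is W ⇒ L
(5,4): moves to (4,4)(W), (2,4)(W), (1,4)(W), (5,2)(W), (4,3)(W); every one is W ⇒ L
(5,8): moves to (4,8)(W), (2,8)(W), (1,8)(W), (5,6)(W), (4,7)(W); every one is W ⇒ L
(6,2): moves to (5,2)(W), (3,2)(W), (2,2)(W), (6,0)(W), (5,1)(W); every one is W ⇒ L
(6,7): moves to (5,7)(W), (3,7)(W), (2,7)(W), (6,5)(W), (5,6)(W); every one is W ⇒ L
(7,0): moves to (6,0)(W), (4,0)(W), (3,0)(W); every one is W ⇒ L
(7,1): moves to (6,1)(W), (4,1)(W), (3,1)(W), (6,0)(W); every one is W ⇒ L
(7,4): moves to (6,4)(W), (4,4)(W), (3,4)(W), (7,2)(W), (6,3)(W); every one is W ⇒ L
(7,5): moves to (6,5)(W), (4,5)(W), (3,5)(W), (7,3)(W), (6,4)(W); every one is W ⇒ L
(8,3): moves to (7,3)(W), (5,3)(W), (4,3)(W), (8,1)(W), (7,2)(W); every one is W ⇒ L
(8,7): moves to (7,7)(W), (5,7)(W), (4,7)(W), (8,5)(W), (7,6)(W); every one is W ⇒ L
(9,0): moves to (8,0)(W), (6,0)(W), (5,0)(W); every one is W ⇒ L
(9,1): moves to (8,1)(W), (6,1)(W), (5,1)(W), (8,0)(W); every one is W ⇒ L
(9,5): moves to (8,5)(W), (6,5)(W), (5,5)(W), (9,3)(W), (8,4)(W); every one is W ⇒ L
(9,6): moves to (8,6)(W), (6,6)(W), (5,6)(W), (9,4)(W), (8,5)(W); every one is W ⇒ L
Every other cell has at least one move into one of the L cells above, so it is W.
L cells per row: a=0: 5, a=1: 2, a=2: 4, a=3: 1, a=4: 2, a=5: 2, a=6: 2, a=7: 4, a=8: 2, a=9: 4; total 28.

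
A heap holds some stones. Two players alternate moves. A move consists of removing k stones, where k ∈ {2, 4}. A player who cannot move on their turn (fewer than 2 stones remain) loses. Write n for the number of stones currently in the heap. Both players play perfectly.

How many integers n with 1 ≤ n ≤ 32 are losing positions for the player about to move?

Build the W/L table. Terminal = L. A non-terminal position is W if it has a move to some L; otherwise it is L.
n=0: no move → L
n=1: no move → L
n=2: →0(L), so W
n=3: →1(L), so W
n=4: →0(L), so W
n=5: →1(L), so W
n=6: →4(W), 2(W) — all W, so L
n=7: →5(W), 3(W) — all W, so L
n=8: →6(L), so W
n=9: →7(L), so W
n=10: →6(L), so W
n=11: →7(L), so W
n=12: →10(W), 8(W) — all W, so L
n=13: →11(W), 9(W) — all W, so L
n=14: →12(L), so W
n=15: →13(L), so W
n=16: →12(L), so W
n=17: →13(L), so W
n=18: →16(W), 14(W) — all W, so L
n=19: →17(W), 15(W) — all W, so L
n=20: →18(L), so W
n=21: →19(L), so W
n=22: →18(L), so W
n=23: →19(L), so W
n=24: →22(W), 20(W) — all W, so L
n=25: →23(W), 21(W) — all W, so L
n=26: →24(L), so W
n=27: →25(L), so W
n=28: →24(L), so W
n=29: →25(L), so W
n=30: →28(W), 26(W) — all W, so L
n=31: →29(W), 27(W) — all W, so L
n=32: →30(L), so W
L entries with 1 ≤ n ≤ 32 (n=0 is outside the asked range and is not counted): n = 1, 6, 7, 12, 13, 18, 19, 24, 25, 30, 31; that makes 11.

11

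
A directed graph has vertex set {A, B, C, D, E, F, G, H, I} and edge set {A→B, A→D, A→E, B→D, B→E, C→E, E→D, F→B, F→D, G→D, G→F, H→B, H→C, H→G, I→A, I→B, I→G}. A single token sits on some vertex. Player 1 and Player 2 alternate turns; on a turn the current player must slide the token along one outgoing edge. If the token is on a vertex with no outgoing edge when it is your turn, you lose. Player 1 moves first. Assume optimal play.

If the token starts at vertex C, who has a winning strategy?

Player 2 wins.

Build the W/L table. Terminal = L. A non-terminal position is W if it has a move to some L; otherwise it is L.
Every edge goes from a vertex to one that appears earlier in the order D, E, B, F, A, G, C, I, H, so processing vertices in that order labels each vertex after all of its successors.
D: no outgoing edge → L
E: reaches L-position D → W
B: reaches L-position D → W
F: reaches L-position D → W
A: reaches L-position D → W
G: reaches L-position D → W
C: only reaches E(W), which is W → L
I: only reaches G(W), A(W), B(W), all W → L
H: reaches L-position C → W
The starting position C is L: whatever Player 1 does, the opponent receives a W position.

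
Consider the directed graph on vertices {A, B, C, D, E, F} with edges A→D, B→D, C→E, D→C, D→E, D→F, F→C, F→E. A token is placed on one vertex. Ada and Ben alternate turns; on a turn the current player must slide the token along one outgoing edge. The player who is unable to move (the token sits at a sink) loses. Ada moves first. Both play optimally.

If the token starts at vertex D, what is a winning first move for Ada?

Use the standard recursion: the mover loses at a terminal position; elsewhere, the mover wins exactly when some move hands the opponent an L position.
Every edge goes from a vertex to one that appears earlier in the order E, C, F, D, A, B, so processing vertices in that order labels each vertex after all of its successors.
E: no outgoing edge → L
C: →E(L), so W
F: →E(L), so W
D: →E(L), so W
A: →D(W) only, which is W, so L
B: →D(W) only, which is W, so L
From D, the L positions reachable in one move are: E.

Move to E.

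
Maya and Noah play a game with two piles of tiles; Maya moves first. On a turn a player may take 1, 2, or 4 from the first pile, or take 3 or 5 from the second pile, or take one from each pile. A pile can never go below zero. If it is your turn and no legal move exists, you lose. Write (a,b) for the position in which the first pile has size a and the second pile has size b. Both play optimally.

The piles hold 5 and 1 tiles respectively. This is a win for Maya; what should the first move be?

Work bottom-up. With no move the player to move loses. Otherwise the position is W if at least one move leads to an L position for the opponent, and L if every move leads to a W.
No move ever increases a pile, so every position that can arise here has a ≤ 5 and b ≤ 1; it is enough to label the cells with 0 ≤ a ≤ 5 and 0 ≤ b ≤ 1.
Every move lowers a or b (never raises either), so fill the grid row by row in increasing a, and left to right within a row: each cell's successors are then already labelled.
      b=0  b=1
a=0:    L    L
a=1:    W    W
a=2:    W    W
a=3:    L    L
a=4:    W    W
a=5:    W    W
Cells with no legal move (terminal, hence L): (0,0), (0,1).
The remaining L cells, each justified by listing all of its moves:
(3,0): L (options (2,0)(W), (1,0)(W) are all W)
(3,1): L (options (2,1)(W), (1,1)(W), (2,0)(W) are all W)
Every other cell has at least one move into one of the L cells above, so it is W.
From (5,1), the L positions reachable in one move are: (3,1).

Move to (3,1).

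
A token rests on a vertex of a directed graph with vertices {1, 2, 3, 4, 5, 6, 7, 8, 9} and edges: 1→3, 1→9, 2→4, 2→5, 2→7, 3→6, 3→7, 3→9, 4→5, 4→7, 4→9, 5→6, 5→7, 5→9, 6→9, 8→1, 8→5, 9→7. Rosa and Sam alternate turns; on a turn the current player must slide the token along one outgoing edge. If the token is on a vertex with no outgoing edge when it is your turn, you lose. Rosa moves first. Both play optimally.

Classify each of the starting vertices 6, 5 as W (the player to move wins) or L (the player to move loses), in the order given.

6: L, 5: W

Build the W/L table. Terminal = L. A non-terminal position is W if it has a move to some L; otherwise it is L.
Every edge goes from a vertex to one that appears earlier in the order 7, 9, 6, 3, 5, 4, 1, 8, 2, so processing vertices in that order labels each vertex after all of its successors.
7: no outgoing edge → L
9: W (go to 7, an L position)
6: L (sole option 9(W) is W)
3: W (go to 6, an L position)
5: W (go to 6, an L position)
4: W (go to 7, an L position)
1: L (options 3(W), 9(W) are all W)
8: W (go to 1, an L position)
2: W (go to 7, an L position)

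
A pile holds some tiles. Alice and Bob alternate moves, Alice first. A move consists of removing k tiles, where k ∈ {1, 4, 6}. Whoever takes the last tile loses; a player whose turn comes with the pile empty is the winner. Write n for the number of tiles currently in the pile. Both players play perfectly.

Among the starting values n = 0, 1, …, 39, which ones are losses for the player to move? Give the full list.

1, 3, 6, 8, 11, 13, 16, 18, 21, 23, 26, 28, 31, 33, 36, 38

Use the standard recursion: the mover wins at a terminal position; elsewhere, the mover wins exactly when some move hands the opponent an L position.
n=0: no move; the opponent has just taken the last tile and therefore loses → W
n=1: L (sole option 0(W) is W)
n=2: W (go to 1, an L position)
n=3: L (sole option 2(W) is W)
n=4: W (go to 3, an L position)
n=5: W (go to 1, an L position)
n=6: L (options 5(W), 2(W), 0(W) are all W)
n=7: W (go to 6, an L position)
n=8: L (options 7(W), 4(W), 2(W) are all W)
n=9: W (go to 8, an L position)
n=10: W (go to 6, an L position)
n=11: L (options 10(W), 7(W), 5(W) are all W)
n=12: W (go to 11, an L position)
n=13: L (options 12(W), 9(W), 7(W) are all W)
n=14: W (go to 13, an L position)
n=15: W (go to 11, an L position)
n=16: L (options 15(W), 12(W), 10(W) are all W)
n=17: W (go to 16, an L position)
n=18: L (options 17(W), 14(W), 12(W) are all W)
n=19: W (go to 18, an L position)
n=20: W (go to 16, an L position)
n=21: L (options 20(W), 17(W), 15(W) are all W)
n=22: W (go to 21, an L position)
n=23: L (options 22(W), 19(W), 17(W) are all W)
n=24: W (go to 23, an L position)
n=25: W (go to 21, an L position)
n=26: L (options 25(W), 22(W), 20(W) are all W)
n=27: W (go to 26, an L position)
n=28: L (options 27(W), 24(W), 22(W) are all W)
n=29: W (go to 28, an L position)
n=30: W (go to 26, an L position)
n=31: L (options 30(W), 27(W), 25(W) are all W)
n=32: W (go to 31, an L position)
n=33: L (options 32(W), 29(W), 27(W) are all W)
n=34: W (go to 33, an L position)
n=35: W (go to 31, an L position)
n=36: L (options 35(W), 32(W), 30(W) are all W)
n=37: W (go to 36, an L position)
n=38: L (options 37(W), 34(W), 32(W) are all W)
n=39: W (go to 38, an L position)
Reading off the rows marked L gives the requested list; there are 16 such values of n.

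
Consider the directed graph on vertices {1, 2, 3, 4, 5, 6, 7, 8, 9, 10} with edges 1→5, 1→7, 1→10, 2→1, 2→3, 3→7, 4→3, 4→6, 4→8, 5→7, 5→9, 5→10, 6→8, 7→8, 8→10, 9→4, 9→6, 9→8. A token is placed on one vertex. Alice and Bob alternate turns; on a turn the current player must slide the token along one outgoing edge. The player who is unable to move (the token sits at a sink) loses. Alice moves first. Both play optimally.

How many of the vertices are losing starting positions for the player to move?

Work bottom-up. With no move the player to move loses. Otherwise the position is W if at least one move leads to an L position for the opponent, and L if every move leads to a W.
Every edge goes from a vertex to one that appears earlier in the order 10, 8, 6, 7, 3, 4, 9, 5, 1, 2, so processing vertices in that order labels each vertex after all of its successors.
10: no outgoing edge → L
8: can move to 10, which is L ⇒ W
6: the only move is to 8(W), a W ⇒ L
7: the only move is to 8(W), a W ⇒ L
3: can move to 7, which is L ⇒ W
4: can move to 6, which is L ⇒ W
9: can move to 6, which is L ⇒ W
5: can move to 7, which is L ⇒ W
1: can move to 7, which is L ⇒ W
2: moves to 1(W), 3(W); every one is W ⇒ L
The L vertices are 2, 6, 7, 10; that is 4 in all.

4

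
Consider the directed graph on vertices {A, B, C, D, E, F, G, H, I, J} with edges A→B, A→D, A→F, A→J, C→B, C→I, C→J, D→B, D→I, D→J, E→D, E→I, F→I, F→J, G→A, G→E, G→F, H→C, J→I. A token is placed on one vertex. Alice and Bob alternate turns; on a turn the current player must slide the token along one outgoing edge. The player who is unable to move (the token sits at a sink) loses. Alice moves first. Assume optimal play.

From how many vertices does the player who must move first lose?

Positions with no move are L. A position that does have a move is losing for the player to move precisely when every available move leads to a winning position for the opponent. Fill in the labels:
Every edge goes from a vertex to one that appears earlier in the order I, B, J, D, F, C, A, E, G, H, so processing vertices in that order labels each vertex after all of its successors.
I: no outgoing edge → L
B: no outgoing edge → L
J: can move to I, which is L ⇒ W
D: can move to B, which is L ⇒ W
F: can move to I, which is L ⇒ W
C: can move to B, which is L ⇒ W
A: can move to B, which is L ⇒ W
E: can move to I, which is L ⇒ W
G: moves to E(W), A(W), F(W); every one is W ⇒ L
H: the only move is to C(W), a W ⇒ L
The L vertices are B, G, H, I; that is 4 in all.

4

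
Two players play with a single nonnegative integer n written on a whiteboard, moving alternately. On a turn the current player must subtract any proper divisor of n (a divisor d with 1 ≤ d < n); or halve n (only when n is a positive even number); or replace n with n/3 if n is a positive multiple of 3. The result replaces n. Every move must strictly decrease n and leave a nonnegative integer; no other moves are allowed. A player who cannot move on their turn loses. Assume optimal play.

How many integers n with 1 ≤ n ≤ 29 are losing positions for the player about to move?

Build the W/L table. Terminal = L. A non-terminal position is W if it has a move to some L; otherwise it is L.
n=0: no move → L
n=1: no move → L
n=2: W (go to 1, an L position)
n=3: W (go to 1, an L position)
n=4: L (options 2(W), 3(W) are all W)
n=5: W (go to 4, an L position)
n=6: W (go to 4, an L position)
n=7: L (sole option 6(W) is W)
n=8: W (go to 4, an L position)
n=9: L (options 3(W), 6(W), 8(W) are all W)
n=10: W (go to 9, an L position)
n=11: L (sole option 10(W) is W)
n=12: W (go to 4, an L position)
n=13: L (sole option 12(W) is W)
n=14: W (go to 7, an L position)
n=15: L (options 5(W), 10(W), 12(W), 14(W) are all W)
n=16: W (go to 15, an L position)
n=17: L (sole option 16(W) is W)
n=18: W (go to 9, an L position)
n=19: L (sole option 18(W) is W)
n=20: W (go to 15, an L position)
n=21: W (go to 7, an L position)
n=22: W (go to 11, an L position)
n=23: L (sole option 22(W) is W)
n=24: W (go to 23, an L position)
n=25: L (options 20(W), 24(W) are all W)
n=26: W (go to 13, an L position)
n=27: W (go to 9, an L position)
n=28: L (options 14(W), 21(W), 24(W), 26(W), 27(W) are all W)
n=29: W (go to 28, an L position)
L entries with 1 ≤ n ≤ 29 (n=0 is outside the asked range and is not counted): n = 1, 4, 7, 9, 11, 13, 15, 17, 19, 23, 25, 28; that makes 12.

12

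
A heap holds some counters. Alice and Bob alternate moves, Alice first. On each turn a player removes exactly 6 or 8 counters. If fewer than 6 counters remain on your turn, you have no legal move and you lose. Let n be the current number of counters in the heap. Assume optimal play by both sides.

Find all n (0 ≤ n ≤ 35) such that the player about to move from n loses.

Positions with no move are L. A position that does have a move is losing for the player to move precisely when every available move leads to a winning position for the opponent. Fill in the labels:
n=0: no move → L
n=1: no move → L
n=2: no move → L
n=3: no move → L
n=4: no move → L
n=5: no move → L
n=6: can move to 0, which is L ⇒ W
n=7: can move to 1, which is L ⇒ W
n=8: can move to 2, which is L ⇒ W
n=9: can move to 3, which is L ⇒ W
n=10: can move to 4, which is L ⇒ W
n=11: can move to 5, which is L ⇒ W
n=12: can move to 4, which is L ⇒ W
n=13: can move to 5, which is L ⇒ W
n=14: moves to 8(W), 6(W); every one is W ⇒ L
n=15: moves to 9(W), 7(W); every one is W ⇒ L
n=16: moves to 10(W), 8(W); every one is W ⇒ L
n=17: moves to 11(W), 9(W); every one is W ⇒ L
n=18: moves to 12(W), 10(W); every one is W ⇒ L
n=19: moves to 13(W), 11(W); every one is W ⇒ L
n=20: can move to 14, which is L ⇒ W
n=21: can move to 15, which is L ⇒ W
n=22: can move to 16, which is L ⇒ W
n=23: can move to 17, which is L ⇒ W
n=24: can move to 18, which is L ⇒ W
n=25: can move to 19, which is L ⇒ W
n=26: can move to 18, which is L ⇒ W
n=27: can move to 19, which is L ⇒ W
n=28: moves to 22(W), 20(W); every one is W ⇒ L
n=29: moves to 23(W), 21(W); every one is W ⇒ L
n=30: moves to 24(W), 22(W); every one is W ⇒ L
n=31: moves to 25(W), 23(W); every one is W ⇒ L
n=32: moves to 26(W), 24(W); every one is W ⇒ L
n=33: moves to 27(W), 25(W); every one is W ⇒ L
n=34: can move to 28, which is L ⇒ W
n=35: can move to 29, which is L ⇒ W
The losing starting values of n are exactly the entries labelled L in this table (18 of them).

0, 1, 2, 3, 4, 5, 14, 15, 16, 17, 18, 19, 28, 29, 30, 31, 32, 33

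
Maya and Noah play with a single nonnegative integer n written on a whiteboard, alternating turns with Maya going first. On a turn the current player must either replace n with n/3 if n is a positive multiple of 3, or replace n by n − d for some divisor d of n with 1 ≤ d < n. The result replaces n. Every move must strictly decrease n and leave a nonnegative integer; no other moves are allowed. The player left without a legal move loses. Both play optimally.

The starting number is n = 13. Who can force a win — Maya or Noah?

Noah wins.

Positions with no move are L. A position that does have a move is losing for the player to move precisely when every available move leads to a winning position for the opponent. Fill in the labels:
n=0: no move → L
n=1: no move → L
n=2: W (go to 1, an L position)
n=3: W (go to 1, an L position)
n=4: L (options 2(W), 3(W) are all W)
n=5: W (go to 4, an L position)
n=6: W (go to 4, an L position)
n=7: L (sole option 6(W) is W)
n=8: W (go to 4, an L position)
n=9: L (options 3(W), 6(W), 8(W) are all W)
n=10: W (go to 9, an L position)
n=11: L (sole option 10(W) is W)
n=12: W (go to 4, an L position)
n=13: L (sole option 12(W) is W)
Every move from 13 reaches a W position, so the mover loses.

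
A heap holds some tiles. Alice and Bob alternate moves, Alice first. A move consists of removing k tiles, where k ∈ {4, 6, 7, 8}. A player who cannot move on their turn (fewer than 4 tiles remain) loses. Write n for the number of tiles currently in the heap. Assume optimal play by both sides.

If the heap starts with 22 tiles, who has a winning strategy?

Work bottom-up. With no move the player to move loses. Otherwise the position is W if at least one move leads to an L position for the opponent, and L if every move leads to a W.
n=0: no move → L
n=1: no move → L
n=2: no move → L
n=3: no move → L
n=4: can move to 0, which is L ⇒ W
n=5: can move to 1, which is L ⇒ W
n=6: can move to 2, which is L ⇒ W
n=7: can move to 3, which is L ⇒ W
n=8: can move to 2, which is L ⇒ W
n=9: can move to 3, which is L ⇒ W
n=10: can move to 3, which is L ⇒ W
n=11: can move to 3, which is L ⇒ W
n=12: moves to 8(W), 6(W), 5(W), 4(W); every one is W ⇒ L
n=13: moves to 9(W), 7(W), 6(W), 5(W); every one is W ⇒ L
n=14: moves to 10(W), 8(W), 7(W), 6(W); every one is W ⇒ L
n=15: moves to 11(W), 9(W), 8(W), 7(W); every one is W ⇒ L
n=16: can move to 12, which is L ⇒ W
n=17: can move to 13, which is L ⇒ W
n=18: can move to 14, which is L ⇒ W
n=19: can move to 15, which is L ⇒ W
n=20: can move to 14, which is L ⇒ W
n=21: can move to 15, which is L ⇒ W
n=22: can move to 15, which is L ⇒ W
From 22 Alice can remove 7, leaving 15, reaching an L position.

Alice wins.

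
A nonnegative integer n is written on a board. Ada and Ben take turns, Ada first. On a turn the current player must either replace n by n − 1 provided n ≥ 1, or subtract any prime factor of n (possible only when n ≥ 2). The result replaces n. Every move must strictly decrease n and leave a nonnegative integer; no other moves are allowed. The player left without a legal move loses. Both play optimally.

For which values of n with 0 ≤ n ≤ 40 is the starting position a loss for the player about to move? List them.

Compute win/loss labels from the base case upward. A position with no move is L. Any other position is W if it can reach an L in one move, else L.
n=0: no move → L
n=1: →0(L), so W
n=2: →0(L), so W
n=3: →0(L), so W
n=4: →2(W), 3(W) — all W, so L
n=5: →0(L), so W
n=6: →4(L), so W
n=7: →0(L), so W
n=8: →6(W), 7(W) — all W, so L
n=9: →8(L), so W
n=10: →8(L), so W
n=11: →0(L), so W
n=12: →9(W), 10(W), 11(W) — all W, so L
n=13: →0(L), so W
n=14: →12(L), so W
n=15: →12(L), so W
n=16: →14(W), 15(W) — all W, so L
n=17: →0(L), so W
n=18: →16(L), so W
n=19: →0(L), so W
n=20: →15(W), 18(W), 19(W) — all W, so L
n=21: →20(L), so W
n=22: →20(L), so W
n=23: →0(L), so W
n=24: →21(W), 22(W), 23(W) — all W, so L
n=25: →20(L), so W
n=26: →24(L), so W
n=27: →24(L), so W
n=28: →21(W), 26(W), 27(W) — all W, so L
n=29: →0(L), so W
n=30: →28(L), so W
n=31: →0(L), so W
n=32: →30(W), 31(W) — all W, so L
n=33: →32(L), so W
n=34: →32(L), so W
n=35: →28(L), so W
n=36: →33(W), 34(W), 35(W) — all W, so L
n=37: →0(L), so W
n=38: →36(L), so W
n=39: →36(L), so W
n=40: →35(W), 38(W), 39(W) — all W, so L
Reading off the rows marked L gives the requested list; there are 11 such values of n.

0, 4, 8, 12, 16, 20, 24, 28, 32, 36, 40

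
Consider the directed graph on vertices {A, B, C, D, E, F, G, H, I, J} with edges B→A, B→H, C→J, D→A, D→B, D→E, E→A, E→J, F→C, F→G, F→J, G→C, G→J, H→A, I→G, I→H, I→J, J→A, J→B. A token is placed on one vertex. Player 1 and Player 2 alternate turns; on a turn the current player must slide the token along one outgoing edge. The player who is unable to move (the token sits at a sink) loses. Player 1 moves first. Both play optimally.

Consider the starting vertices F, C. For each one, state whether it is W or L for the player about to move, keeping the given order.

F: W, C: L

Label each position W (a win for the player to move) or L (a loss). A position with no legal move is L; any other position is W exactly when some move reaches an L, and L when every move reaches a W.
Every edge goes from a vertex to one that appears earlier in the order A, H, B, J, C, G, E, F, D, I, so processing vertices in that order labels each vertex after all of its successors.
A: no outgoing edge → L
H: can move to A, which is L ⇒ W
B: can move to A, which is L ⇒ W
J: can move to A, which is L ⇒ W
C: the only move is to J(W), a W ⇒ L
G: can move to C, which is L ⇒ W
E: can move to A, which is L ⇒ W
F: can move to C, which is L ⇒ W
D: can move to A, which is L ⇒ W
I: moves to G(W), J(W), H(W); every one is W ⇒ L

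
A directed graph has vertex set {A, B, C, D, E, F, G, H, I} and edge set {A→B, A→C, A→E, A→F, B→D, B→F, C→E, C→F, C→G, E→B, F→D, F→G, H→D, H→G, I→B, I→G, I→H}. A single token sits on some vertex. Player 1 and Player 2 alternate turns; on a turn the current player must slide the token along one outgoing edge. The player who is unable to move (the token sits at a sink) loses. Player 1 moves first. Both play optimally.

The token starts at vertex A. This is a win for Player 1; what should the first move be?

Move to E.

Label each position W (a win for the player to move) or L (a loss). A position with no legal move is L; any other position is W exactly when some move reaches an L, and L when every move reaches a W.
Every edge goes from a vertex to one that appears earlier in the order G, D, F, B, E, C, A, H, I, so processing vertices in that order labels each vertex after all of its successors.
G: no outgoing edge → L
D: no outgoing edge → L
F: W (go to D, an L position)
B: W (go to D, an L position)
E: L (sole option B(W) is W)
C: W (go to E, an L position)
A: W (go to E, an L position)
H: W (go to D, an L position)
I: W (go to G, an L position)
From A, the L positions reachable in one move are: E.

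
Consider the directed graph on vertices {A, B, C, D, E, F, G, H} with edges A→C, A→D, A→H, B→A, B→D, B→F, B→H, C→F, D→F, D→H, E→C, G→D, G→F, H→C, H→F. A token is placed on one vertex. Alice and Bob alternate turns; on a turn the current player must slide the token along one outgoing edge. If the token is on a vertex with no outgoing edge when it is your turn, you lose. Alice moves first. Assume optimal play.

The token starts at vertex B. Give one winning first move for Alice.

Positions with no move are L. A position that does have a move is losing for the player to move precisely when every available move leads to a winning position for the opponent. Fill in the labels:
Every edge goes from a vertex to one that appears earlier in the order F, C, H, D, E, A, B, G, so processing vertices in that order labels each vertex after all of its successors.
F: no outgoing edge → L
C: W (go to F, an L position)
H: W (go to F, an L position)
D: W (go to F, an L position)
E: L (sole option C(W) is W)
A: L (options D(W), H(W), C(W) are all W)
B: W (go to A, an L position)
G: W (go to F, an L position)
From B, the L positions reachable in one move are: A, F. Any move reaching one of these is winning.

Move to A.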